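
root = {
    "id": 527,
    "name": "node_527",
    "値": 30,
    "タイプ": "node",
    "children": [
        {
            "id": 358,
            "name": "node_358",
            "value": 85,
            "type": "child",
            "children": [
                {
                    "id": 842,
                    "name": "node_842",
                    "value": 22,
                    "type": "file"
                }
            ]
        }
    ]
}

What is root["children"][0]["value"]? 85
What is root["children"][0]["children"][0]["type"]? "file"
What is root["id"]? 527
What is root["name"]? "node_527"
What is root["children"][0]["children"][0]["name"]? "node_842"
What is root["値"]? 30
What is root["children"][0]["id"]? 358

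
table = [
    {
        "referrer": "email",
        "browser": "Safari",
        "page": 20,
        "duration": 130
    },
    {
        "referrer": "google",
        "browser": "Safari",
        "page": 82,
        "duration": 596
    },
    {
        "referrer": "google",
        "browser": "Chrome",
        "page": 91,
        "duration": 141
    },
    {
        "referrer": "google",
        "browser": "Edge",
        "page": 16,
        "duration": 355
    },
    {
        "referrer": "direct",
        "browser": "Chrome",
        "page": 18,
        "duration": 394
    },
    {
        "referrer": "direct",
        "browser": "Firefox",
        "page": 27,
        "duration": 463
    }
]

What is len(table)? 6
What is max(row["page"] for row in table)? 91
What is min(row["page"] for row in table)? 16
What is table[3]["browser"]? "Edge"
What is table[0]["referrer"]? "email"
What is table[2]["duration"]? 141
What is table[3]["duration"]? 355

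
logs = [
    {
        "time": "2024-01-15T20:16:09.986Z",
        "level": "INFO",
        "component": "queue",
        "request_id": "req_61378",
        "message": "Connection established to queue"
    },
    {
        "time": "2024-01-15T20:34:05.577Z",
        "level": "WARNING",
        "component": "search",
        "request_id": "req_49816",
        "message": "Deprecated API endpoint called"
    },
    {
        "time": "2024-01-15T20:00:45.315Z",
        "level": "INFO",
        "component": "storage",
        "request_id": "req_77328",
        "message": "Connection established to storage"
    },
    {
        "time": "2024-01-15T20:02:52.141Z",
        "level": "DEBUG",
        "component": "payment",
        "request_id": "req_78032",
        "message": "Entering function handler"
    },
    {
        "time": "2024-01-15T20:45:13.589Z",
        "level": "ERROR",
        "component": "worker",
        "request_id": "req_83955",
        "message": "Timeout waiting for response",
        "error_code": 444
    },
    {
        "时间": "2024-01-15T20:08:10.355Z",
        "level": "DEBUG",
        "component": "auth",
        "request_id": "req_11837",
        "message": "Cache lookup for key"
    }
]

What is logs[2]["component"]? "storage"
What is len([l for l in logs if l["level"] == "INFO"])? 2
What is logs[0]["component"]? "queue"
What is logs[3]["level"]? "DEBUG"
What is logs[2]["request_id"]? "req_77328"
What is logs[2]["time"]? "2024-01-15T20:00:45.315Z"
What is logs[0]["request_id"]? "req_61378"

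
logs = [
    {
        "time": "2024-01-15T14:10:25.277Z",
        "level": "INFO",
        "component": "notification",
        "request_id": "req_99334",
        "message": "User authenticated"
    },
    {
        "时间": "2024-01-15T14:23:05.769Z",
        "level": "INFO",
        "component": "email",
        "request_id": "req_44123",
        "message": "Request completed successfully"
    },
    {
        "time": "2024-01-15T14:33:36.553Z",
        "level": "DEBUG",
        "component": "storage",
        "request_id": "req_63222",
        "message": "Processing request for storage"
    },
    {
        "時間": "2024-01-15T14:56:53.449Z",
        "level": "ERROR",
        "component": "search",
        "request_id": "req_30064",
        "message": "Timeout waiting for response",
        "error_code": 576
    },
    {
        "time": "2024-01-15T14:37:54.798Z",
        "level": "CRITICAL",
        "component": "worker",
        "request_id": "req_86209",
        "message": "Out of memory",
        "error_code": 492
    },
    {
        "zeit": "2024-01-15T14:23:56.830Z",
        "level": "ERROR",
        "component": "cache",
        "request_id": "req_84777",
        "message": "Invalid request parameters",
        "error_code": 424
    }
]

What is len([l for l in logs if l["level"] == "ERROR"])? 2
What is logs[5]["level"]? "ERROR"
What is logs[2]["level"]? "DEBUG"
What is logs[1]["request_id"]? "req_44123"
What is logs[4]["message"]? "Out of memory"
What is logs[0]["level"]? "INFO"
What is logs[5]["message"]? "Invalid request parameters"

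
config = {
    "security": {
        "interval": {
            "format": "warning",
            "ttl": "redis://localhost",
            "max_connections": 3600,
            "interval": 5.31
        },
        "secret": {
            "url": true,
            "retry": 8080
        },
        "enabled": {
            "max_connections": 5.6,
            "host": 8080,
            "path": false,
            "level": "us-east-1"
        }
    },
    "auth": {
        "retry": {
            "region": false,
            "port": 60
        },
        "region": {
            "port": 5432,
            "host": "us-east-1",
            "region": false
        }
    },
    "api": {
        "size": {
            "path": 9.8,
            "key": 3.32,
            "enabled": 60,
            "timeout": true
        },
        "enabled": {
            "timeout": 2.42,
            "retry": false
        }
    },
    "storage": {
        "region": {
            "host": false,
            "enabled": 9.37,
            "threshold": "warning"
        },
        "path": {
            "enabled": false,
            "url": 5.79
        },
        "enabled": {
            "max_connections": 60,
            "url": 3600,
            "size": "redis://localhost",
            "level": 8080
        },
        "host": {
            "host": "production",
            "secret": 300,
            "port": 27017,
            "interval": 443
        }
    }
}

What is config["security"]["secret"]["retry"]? 8080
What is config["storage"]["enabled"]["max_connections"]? 60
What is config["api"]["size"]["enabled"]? 60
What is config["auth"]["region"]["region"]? False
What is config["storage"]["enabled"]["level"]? 8080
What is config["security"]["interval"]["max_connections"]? 3600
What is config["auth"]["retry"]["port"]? 60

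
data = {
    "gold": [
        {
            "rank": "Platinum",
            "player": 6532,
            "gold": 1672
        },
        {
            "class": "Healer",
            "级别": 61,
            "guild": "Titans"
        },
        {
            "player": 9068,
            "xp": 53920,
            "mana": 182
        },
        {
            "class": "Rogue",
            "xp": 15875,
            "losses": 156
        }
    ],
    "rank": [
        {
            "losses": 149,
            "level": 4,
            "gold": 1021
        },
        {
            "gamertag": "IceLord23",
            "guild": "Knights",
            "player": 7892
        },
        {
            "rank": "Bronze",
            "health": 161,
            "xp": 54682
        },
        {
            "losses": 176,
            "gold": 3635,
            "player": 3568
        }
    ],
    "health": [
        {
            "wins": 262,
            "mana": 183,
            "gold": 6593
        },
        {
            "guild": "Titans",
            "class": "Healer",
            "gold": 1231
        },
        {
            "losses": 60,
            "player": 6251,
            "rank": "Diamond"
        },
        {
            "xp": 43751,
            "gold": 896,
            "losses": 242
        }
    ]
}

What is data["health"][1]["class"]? "Healer"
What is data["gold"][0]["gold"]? 1672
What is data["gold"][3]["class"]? "Rogue"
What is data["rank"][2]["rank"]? "Bronze"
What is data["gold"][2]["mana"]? 182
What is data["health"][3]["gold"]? 896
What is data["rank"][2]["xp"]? 54682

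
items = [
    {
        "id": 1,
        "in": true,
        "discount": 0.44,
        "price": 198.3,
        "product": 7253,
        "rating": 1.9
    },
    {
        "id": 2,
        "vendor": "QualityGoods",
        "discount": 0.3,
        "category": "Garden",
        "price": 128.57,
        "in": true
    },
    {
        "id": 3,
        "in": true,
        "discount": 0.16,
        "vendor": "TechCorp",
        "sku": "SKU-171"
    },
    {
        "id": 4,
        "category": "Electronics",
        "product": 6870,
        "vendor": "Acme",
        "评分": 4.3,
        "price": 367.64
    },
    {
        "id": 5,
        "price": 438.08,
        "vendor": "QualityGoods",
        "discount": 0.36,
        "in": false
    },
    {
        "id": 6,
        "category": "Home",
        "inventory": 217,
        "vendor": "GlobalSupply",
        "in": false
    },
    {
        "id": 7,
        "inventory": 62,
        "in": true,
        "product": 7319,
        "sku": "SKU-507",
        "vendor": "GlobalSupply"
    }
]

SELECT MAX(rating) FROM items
1.9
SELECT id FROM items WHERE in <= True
[1, 2, 3, 5, 6, 7]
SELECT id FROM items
[1, 2, 3, 4, 5, 6, 7]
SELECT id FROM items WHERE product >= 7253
[1, 7]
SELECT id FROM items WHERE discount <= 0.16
[3]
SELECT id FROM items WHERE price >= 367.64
[4, 5]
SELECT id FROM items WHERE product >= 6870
[1, 4, 7]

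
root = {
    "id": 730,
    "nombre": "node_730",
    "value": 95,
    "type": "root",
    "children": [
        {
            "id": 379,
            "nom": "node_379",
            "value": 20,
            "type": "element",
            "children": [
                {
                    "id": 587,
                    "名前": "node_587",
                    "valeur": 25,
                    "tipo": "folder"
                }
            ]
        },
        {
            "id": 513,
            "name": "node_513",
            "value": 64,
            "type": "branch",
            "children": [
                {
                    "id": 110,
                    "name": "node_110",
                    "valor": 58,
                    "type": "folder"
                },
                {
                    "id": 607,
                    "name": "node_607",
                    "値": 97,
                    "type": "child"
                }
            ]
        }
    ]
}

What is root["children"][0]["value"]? 20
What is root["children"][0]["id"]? 379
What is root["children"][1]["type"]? "branch"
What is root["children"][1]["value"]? 64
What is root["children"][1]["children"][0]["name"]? "node_110"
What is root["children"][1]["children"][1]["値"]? 97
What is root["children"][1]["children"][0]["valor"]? 58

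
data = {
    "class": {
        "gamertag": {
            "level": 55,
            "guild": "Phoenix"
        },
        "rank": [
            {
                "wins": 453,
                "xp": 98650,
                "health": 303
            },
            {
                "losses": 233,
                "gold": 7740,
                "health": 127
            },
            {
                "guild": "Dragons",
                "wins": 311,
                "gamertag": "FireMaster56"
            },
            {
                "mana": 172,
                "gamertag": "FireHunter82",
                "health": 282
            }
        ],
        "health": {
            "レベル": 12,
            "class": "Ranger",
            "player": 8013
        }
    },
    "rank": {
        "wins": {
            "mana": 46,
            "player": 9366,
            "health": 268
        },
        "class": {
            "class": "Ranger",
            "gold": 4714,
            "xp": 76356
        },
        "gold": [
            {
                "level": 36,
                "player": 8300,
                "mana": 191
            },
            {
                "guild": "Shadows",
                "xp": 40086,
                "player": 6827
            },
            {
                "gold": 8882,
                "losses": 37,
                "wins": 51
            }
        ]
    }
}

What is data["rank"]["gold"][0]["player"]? 8300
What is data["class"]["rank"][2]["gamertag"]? "FireMaster56"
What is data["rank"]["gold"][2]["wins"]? 51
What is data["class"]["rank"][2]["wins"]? 311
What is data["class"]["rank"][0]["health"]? 303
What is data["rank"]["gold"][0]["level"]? 36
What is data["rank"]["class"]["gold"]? 4714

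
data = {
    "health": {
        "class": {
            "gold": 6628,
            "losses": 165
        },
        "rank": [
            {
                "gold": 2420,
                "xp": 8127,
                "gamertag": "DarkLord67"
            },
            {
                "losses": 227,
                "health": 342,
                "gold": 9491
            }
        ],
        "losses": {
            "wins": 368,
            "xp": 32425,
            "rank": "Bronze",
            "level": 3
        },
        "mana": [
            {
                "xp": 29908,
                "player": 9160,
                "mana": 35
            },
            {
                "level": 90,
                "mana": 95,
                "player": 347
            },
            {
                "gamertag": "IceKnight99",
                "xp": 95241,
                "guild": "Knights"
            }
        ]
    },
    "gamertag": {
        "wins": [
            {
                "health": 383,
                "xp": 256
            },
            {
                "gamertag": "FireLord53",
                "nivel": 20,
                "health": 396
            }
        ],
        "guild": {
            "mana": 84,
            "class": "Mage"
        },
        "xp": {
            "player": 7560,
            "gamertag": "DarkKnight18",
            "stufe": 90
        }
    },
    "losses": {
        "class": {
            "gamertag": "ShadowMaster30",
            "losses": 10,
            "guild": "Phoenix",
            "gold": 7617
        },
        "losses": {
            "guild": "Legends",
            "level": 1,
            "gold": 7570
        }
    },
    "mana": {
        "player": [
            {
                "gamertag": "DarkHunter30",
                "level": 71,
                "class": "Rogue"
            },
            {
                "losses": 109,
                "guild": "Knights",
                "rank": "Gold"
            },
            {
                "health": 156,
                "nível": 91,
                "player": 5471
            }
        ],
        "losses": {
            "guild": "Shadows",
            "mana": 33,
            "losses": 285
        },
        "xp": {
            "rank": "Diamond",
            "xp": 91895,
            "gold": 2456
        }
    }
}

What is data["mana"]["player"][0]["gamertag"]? "DarkHunter30"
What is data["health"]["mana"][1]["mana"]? 95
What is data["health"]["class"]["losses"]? 165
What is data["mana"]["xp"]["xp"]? 91895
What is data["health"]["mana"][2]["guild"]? "Knights"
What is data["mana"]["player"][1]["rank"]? "Gold"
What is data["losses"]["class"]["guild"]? "Phoenix"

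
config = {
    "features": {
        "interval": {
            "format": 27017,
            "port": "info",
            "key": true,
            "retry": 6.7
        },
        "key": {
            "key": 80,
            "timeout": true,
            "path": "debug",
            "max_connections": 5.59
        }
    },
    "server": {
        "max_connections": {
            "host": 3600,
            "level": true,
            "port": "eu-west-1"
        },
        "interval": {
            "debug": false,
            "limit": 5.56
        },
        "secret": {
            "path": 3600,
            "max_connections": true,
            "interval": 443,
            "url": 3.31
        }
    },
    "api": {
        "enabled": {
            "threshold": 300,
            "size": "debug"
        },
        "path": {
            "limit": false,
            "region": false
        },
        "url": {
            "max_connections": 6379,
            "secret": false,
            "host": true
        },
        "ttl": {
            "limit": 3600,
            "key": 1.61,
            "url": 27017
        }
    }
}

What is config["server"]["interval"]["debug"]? False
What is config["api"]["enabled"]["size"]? "debug"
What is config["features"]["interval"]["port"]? "info"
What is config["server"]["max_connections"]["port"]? "eu-west-1"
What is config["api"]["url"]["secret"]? False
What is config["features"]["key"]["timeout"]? True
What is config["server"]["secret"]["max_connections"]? True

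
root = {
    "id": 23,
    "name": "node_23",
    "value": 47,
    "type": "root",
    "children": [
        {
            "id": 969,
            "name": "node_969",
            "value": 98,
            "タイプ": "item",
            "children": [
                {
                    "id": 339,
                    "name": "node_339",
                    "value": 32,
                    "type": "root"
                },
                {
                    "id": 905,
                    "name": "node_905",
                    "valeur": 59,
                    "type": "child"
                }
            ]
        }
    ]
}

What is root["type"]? "root"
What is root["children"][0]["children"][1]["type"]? "child"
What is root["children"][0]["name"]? "node_969"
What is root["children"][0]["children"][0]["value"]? 32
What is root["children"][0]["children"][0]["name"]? "node_339"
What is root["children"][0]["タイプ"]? "item"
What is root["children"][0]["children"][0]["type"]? "root"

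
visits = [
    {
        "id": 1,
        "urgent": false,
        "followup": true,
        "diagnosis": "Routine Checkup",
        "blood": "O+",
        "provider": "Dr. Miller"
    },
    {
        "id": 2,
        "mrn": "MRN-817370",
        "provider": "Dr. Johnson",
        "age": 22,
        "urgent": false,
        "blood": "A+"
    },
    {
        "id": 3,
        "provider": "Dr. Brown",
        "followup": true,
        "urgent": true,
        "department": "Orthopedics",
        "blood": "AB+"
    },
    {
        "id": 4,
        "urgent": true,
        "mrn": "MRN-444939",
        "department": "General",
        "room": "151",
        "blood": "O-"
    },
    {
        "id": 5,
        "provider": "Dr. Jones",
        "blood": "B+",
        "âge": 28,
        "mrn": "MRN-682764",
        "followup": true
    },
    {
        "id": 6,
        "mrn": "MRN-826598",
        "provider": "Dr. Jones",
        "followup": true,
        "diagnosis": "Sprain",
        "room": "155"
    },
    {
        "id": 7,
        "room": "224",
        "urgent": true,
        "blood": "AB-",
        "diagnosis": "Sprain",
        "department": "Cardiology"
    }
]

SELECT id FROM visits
[1, 2, 3, 4, 5, 6, 7]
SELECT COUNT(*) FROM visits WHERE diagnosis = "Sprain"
2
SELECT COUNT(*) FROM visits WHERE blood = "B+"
1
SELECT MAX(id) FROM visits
7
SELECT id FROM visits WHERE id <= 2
[1, 2]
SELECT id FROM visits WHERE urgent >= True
[3, 4, 7]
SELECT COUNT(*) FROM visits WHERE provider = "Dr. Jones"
2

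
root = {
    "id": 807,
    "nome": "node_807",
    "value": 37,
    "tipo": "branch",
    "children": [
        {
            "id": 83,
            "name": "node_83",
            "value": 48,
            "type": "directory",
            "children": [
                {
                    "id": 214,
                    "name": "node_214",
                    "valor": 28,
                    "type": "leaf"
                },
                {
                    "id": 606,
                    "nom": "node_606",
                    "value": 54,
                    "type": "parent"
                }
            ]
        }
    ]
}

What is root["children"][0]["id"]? 83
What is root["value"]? 37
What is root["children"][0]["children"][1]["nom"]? "node_606"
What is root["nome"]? "node_807"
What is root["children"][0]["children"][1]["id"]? 606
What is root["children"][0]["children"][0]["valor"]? 28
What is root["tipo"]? "branch"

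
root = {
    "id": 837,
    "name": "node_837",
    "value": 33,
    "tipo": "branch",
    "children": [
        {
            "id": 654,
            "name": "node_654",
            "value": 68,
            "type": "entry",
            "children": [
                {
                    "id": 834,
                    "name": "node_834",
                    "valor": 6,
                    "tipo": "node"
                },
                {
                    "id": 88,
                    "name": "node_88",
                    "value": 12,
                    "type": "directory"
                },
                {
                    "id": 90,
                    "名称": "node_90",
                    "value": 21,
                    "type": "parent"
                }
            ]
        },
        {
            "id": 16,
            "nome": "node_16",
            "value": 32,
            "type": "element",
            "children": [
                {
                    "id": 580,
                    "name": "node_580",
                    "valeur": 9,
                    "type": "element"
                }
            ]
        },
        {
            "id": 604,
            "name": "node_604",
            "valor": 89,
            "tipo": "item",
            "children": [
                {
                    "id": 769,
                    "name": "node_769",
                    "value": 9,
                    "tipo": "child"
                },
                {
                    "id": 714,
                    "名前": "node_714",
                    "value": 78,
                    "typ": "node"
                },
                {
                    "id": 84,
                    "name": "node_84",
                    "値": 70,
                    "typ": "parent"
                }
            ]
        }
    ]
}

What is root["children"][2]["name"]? "node_604"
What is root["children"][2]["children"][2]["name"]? "node_84"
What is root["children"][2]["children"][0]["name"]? "node_769"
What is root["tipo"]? "branch"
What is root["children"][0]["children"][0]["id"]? 834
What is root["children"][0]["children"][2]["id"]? 90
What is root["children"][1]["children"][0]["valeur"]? 9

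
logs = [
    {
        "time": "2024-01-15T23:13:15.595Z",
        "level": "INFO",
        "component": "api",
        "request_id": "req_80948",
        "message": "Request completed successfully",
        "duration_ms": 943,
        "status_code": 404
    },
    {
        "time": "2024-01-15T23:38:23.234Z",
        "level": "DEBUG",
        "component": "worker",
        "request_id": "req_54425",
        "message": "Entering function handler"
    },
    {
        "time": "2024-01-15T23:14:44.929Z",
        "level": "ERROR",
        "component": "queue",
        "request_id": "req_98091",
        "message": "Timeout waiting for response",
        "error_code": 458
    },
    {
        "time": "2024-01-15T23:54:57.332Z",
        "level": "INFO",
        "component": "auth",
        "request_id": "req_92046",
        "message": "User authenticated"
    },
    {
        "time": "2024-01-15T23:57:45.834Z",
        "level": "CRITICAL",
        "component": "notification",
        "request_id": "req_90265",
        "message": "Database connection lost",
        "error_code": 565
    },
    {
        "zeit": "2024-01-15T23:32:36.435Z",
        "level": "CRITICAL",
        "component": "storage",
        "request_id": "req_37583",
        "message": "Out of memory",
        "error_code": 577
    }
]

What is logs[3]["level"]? "INFO"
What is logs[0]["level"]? "INFO"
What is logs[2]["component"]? "queue"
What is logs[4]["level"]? "CRITICAL"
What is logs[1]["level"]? "DEBUG"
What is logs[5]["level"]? "CRITICAL"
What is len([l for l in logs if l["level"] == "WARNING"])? 0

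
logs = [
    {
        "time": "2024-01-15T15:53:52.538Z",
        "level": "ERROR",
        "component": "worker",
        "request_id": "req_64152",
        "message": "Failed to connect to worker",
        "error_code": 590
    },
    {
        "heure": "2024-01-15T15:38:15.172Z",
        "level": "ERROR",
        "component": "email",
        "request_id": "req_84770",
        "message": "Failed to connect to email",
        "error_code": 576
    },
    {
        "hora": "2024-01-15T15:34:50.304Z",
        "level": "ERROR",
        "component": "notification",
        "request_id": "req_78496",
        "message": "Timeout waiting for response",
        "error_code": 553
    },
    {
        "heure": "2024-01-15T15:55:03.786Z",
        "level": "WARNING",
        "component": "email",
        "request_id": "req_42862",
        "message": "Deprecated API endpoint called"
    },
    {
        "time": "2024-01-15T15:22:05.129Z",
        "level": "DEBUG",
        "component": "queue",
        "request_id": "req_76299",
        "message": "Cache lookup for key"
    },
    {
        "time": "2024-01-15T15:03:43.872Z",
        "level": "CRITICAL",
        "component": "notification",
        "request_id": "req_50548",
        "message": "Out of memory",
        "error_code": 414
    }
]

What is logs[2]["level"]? "ERROR"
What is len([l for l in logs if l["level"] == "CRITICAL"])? 1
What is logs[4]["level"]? "DEBUG"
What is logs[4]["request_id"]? "req_76299"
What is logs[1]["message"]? "Failed to connect to email"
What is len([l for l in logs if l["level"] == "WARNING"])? 1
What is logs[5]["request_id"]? "req_50548"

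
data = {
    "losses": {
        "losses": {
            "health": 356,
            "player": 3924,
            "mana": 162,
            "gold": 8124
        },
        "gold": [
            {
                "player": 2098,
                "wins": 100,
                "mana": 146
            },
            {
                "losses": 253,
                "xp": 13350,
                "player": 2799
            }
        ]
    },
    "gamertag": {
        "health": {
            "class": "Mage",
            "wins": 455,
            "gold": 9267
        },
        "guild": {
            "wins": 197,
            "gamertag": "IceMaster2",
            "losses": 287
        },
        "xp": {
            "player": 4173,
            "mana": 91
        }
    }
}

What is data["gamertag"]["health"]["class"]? "Mage"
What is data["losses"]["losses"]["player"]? 3924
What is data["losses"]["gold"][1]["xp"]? 13350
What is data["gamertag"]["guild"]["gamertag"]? "IceMaster2"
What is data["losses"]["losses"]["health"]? 356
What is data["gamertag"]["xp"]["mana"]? 91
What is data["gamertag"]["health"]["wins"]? 455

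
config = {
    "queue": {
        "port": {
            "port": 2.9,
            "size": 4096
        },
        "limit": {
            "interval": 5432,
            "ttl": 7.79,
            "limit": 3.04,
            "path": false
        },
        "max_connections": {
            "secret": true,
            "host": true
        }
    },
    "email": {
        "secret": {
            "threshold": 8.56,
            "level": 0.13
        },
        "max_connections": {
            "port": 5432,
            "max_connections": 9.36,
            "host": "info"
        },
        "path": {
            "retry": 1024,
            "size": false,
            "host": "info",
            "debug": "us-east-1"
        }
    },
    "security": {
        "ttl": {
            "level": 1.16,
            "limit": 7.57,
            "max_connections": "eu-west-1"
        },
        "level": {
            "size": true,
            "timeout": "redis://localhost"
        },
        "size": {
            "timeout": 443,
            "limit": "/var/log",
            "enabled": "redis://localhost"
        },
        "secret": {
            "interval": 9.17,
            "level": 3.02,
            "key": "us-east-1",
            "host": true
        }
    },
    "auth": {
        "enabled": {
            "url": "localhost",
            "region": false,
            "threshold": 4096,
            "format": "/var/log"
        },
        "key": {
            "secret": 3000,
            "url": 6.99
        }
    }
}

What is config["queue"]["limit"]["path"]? False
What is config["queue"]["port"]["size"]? 4096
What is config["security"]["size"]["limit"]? "/var/log"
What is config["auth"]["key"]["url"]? 6.99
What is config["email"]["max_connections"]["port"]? 5432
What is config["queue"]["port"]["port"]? 2.9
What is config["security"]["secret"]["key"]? "us-east-1"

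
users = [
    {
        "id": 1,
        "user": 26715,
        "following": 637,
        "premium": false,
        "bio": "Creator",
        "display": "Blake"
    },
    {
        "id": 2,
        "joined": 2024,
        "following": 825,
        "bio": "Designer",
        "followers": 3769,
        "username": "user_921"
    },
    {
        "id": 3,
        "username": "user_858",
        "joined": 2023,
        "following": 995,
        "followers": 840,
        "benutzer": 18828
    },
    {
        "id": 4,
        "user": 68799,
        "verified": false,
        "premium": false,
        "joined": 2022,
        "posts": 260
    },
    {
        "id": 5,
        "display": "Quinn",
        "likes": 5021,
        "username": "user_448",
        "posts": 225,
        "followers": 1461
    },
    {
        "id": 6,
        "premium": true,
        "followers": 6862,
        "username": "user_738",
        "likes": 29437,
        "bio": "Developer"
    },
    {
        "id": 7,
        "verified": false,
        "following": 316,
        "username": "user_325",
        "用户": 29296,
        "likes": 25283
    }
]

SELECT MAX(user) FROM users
68799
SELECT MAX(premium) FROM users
True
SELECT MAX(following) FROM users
995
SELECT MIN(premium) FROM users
False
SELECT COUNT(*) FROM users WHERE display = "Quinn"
1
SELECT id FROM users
[1, 2, 3, 4, 5, 6, 7]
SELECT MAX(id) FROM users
7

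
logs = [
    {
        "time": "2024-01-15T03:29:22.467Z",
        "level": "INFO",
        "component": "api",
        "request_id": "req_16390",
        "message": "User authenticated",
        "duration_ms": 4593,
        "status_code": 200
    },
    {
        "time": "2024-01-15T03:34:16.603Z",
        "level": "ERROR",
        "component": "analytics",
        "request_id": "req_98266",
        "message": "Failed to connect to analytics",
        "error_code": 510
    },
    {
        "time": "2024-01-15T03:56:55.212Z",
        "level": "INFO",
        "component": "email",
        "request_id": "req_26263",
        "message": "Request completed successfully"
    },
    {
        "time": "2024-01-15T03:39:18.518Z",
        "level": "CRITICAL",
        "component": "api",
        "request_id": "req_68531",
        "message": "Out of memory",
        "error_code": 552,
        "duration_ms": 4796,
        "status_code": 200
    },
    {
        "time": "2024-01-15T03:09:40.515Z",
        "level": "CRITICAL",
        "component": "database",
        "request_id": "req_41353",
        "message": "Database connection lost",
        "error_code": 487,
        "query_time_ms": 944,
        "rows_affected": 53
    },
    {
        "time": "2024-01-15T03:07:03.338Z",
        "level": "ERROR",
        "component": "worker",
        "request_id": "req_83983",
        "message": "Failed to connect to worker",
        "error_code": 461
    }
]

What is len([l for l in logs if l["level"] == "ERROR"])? 2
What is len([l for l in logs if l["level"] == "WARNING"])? 0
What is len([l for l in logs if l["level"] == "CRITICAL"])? 2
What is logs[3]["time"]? "2024-01-15T03:39:18.518Z"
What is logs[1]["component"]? "analytics"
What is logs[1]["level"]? "ERROR"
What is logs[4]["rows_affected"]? 53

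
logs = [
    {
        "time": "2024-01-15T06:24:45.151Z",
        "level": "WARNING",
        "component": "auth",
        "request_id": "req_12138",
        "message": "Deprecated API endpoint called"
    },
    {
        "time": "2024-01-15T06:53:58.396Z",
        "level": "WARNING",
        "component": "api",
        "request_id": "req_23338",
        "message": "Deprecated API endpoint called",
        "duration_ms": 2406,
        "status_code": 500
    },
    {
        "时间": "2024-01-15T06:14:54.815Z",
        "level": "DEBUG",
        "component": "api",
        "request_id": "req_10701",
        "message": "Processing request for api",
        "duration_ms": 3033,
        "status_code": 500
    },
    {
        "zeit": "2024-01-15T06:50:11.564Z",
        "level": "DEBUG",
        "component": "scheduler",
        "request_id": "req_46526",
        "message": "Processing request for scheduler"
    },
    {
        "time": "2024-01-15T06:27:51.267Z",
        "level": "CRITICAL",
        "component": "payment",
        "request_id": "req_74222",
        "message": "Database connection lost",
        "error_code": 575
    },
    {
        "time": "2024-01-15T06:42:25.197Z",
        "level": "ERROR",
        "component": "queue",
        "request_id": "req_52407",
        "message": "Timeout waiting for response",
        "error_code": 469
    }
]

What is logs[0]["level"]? "WARNING"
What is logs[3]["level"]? "DEBUG"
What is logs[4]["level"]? "CRITICAL"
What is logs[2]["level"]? "DEBUG"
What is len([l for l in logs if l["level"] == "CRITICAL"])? 1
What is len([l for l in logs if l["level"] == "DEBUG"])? 2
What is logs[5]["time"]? "2024-01-15T06:42:25.197Z"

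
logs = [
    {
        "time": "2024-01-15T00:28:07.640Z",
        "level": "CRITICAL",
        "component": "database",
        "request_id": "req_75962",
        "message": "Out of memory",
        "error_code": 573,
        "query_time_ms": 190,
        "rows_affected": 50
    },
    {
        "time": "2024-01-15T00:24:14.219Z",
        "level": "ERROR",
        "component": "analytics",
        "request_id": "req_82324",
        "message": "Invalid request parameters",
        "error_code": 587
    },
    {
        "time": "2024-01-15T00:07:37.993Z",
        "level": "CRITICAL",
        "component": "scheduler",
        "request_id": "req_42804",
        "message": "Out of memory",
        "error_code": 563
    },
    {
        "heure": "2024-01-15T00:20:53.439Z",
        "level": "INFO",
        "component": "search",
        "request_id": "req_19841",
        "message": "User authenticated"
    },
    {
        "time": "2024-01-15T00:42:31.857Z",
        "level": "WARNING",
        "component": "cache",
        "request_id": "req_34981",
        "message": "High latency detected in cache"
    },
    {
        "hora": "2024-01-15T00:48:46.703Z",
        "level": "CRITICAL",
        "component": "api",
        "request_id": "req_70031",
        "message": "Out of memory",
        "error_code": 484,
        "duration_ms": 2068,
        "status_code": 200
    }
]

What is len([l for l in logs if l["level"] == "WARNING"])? 1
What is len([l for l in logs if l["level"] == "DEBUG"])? 0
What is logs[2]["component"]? "scheduler"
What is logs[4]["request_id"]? "req_34981"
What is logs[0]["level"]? "CRITICAL"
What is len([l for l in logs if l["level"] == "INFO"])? 1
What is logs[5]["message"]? "Out of memory"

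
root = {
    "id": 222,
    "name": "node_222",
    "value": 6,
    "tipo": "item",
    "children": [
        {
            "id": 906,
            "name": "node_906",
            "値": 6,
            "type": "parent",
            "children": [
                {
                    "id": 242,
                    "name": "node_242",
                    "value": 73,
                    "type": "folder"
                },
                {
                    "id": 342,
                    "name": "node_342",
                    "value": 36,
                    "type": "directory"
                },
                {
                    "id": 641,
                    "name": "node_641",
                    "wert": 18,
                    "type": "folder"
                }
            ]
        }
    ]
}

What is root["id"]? 222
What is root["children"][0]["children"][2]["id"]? 641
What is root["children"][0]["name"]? "node_906"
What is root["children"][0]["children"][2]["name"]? "node_641"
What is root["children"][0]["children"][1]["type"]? "directory"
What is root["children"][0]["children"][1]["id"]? 342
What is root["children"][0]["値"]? 6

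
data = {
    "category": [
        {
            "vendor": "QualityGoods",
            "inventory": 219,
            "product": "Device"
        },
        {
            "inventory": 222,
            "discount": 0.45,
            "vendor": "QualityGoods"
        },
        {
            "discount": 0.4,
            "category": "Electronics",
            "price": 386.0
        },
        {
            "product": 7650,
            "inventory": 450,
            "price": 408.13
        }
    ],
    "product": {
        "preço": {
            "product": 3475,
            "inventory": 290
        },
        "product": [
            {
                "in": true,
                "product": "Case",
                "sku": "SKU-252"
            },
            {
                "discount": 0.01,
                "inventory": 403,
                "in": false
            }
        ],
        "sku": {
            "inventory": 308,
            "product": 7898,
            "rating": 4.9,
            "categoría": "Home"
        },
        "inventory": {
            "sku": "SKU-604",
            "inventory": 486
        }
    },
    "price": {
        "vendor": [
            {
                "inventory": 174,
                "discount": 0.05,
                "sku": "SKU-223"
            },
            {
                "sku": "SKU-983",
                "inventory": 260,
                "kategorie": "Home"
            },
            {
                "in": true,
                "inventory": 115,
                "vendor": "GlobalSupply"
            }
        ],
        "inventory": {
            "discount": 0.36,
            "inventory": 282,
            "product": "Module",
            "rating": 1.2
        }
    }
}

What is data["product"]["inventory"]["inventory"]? 486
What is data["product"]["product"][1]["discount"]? 0.01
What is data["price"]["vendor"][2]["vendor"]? "GlobalSupply"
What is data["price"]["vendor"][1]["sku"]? "SKU-983"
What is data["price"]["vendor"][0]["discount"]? 0.05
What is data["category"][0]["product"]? "Device"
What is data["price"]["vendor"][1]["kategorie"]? "Home"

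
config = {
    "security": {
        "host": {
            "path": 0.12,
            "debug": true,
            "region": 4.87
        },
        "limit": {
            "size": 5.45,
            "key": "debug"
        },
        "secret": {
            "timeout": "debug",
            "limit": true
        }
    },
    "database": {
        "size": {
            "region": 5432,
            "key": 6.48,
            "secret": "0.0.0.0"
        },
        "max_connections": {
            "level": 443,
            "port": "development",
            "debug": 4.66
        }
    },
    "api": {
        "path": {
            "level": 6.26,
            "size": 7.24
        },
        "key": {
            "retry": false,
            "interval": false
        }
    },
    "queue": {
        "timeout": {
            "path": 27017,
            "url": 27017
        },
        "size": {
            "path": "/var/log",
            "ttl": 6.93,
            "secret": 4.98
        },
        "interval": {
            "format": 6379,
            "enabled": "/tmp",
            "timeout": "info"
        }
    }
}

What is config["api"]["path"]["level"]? 6.26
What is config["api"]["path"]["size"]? 7.24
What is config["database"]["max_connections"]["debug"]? 4.66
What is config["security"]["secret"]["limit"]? True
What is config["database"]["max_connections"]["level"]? 443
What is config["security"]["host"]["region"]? 4.87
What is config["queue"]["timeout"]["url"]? 27017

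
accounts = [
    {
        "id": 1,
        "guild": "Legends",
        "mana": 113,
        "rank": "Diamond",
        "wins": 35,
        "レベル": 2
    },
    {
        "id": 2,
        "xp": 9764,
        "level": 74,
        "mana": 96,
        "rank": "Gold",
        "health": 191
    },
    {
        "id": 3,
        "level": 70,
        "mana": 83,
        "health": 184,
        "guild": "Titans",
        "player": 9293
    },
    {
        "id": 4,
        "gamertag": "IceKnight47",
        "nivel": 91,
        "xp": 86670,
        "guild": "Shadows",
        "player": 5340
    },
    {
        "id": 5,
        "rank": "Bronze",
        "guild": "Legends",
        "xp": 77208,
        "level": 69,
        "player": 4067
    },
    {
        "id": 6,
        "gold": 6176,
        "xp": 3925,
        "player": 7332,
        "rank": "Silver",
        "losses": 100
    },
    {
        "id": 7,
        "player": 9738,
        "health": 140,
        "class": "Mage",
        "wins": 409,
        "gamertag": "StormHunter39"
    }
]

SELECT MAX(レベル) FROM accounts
2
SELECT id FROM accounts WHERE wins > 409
[]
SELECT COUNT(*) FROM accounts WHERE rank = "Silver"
1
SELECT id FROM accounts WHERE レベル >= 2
[1]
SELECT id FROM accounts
[1, 2, 3, 4, 5, 6, 7]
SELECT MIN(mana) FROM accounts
83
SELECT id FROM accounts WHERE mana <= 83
[3]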